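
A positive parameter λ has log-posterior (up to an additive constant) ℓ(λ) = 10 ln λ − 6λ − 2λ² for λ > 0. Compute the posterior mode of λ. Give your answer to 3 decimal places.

ℓ'(λ) = 10/λ − 6 − 4λ. Setting this to zero and multiplying by λ: 4λ² + 6λ − 10 = 0.
λ = (−6 + √(6² + 4·4·10)) / (2·4) = (−6 + √196) / 8 = (−6 + 14)/8 = 1.
ℓ''(λ) = −10/λ² − 4 < 0, confirming a maximum.

λ̂_MAP = 1.000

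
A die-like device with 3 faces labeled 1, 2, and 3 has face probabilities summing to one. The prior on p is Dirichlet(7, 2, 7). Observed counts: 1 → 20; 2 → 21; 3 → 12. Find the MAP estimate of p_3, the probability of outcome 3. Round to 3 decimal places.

The posterior is Dirichlet(αᵢ + nᵢ) = Dirichlet(27, 23, 19).
For a Dirichlet(a₁,…,a_K) with all aᵢ > 1, the mode has j-th component (aⱼ − 1)/(Σaᵢ − K).
Here Σaᵢ = 69 and K = 3, so p_3 = (19 − 1)/(69 − 3) = 18/66 ≈ 0.273.

MAP estimate: 0.273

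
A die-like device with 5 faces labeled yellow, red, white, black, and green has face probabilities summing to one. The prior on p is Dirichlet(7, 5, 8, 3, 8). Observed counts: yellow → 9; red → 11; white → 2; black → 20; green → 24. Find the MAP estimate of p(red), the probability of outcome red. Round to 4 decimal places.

The posterior is Dirichlet(αᵢ + nᵢ) = Dirichlet(16, 16, 10, 23, 32).
For a Dirichlet(a₁,…,a_K) with all aᵢ > 1, the mode has j-th component (aⱼ − 1)/(Σaᵢ − K).
Here Σaᵢ = 97 and K = 5, so p(red) = (16 − 1)/(97 − 5) = 15/92 ≈ 0.1630.

MAP estimate of p(red) = 0.1630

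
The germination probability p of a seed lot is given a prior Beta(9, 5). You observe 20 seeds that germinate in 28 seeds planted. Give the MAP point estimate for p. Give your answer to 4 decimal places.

Prior: Beta(9, 5).
Data: 20 successes in 28 trials. The binomial likelihood contributes p^20(1−p)^8, so the posterior is Beta(9+20, 5+8) = Beta(29, 13).
For Beta(a, b) with a, b > 1 the mode is (a−1)/(a+b−2) = 28/40 ≈ 0.7000.

p̂_MAP = 0.7000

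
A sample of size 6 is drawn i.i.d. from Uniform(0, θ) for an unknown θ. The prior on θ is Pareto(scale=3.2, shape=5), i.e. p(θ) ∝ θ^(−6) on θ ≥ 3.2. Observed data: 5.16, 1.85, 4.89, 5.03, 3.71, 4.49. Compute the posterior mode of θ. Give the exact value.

The Uniform(0, θ) likelihood is θ^(−n) for θ ≥ max(xᵢ), zero otherwise. Here max(xᵢ) = 5.16.
Posterior ∝ θ^(−6) · θ^(−6) = θ^(−12) on θ ≥ max(3.2, 5.16) = 5.16.
This density is strictly decreasing in θ, so the posterior mode lies at the lower boundary of the support.

θ̂_MAP = 5.16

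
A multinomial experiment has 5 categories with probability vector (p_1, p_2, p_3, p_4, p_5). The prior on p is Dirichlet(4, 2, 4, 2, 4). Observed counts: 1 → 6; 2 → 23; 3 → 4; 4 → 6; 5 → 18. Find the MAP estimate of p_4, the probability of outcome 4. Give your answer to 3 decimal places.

The posterior is Dirichlet(αᵢ + nᵢ) = Dirichlet(10, 25, 8, 8, 22).
For a Dirichlet(a₁,…,a_K) with all aᵢ > 1, the mode has j-th component (aⱼ − 1)/(Σaᵢ − K).
Here Σaᵢ = 73 and K = 5, so p_4 = (8 − 1)/(73 − 5) = 7/68 ≈ 0.103.

MAP estimate: 0.103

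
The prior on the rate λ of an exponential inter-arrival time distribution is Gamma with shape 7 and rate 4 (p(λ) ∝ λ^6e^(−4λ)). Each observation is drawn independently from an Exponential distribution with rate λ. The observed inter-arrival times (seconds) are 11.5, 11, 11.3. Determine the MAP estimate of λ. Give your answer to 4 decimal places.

The Exponential(rate=λ) likelihood is ∝ λ^n e^(−λΣtᵢ). Here n = 3 and Σtᵢ = 11.5 + 11 + 11.3 = 33.8.
Posterior ∝ λ^6e^(−4λ) · λ^3e^(−33.8λ) = λ^9e^(−37.8λ), i.e. Gamma(10, 37.8).
Mode = (a−1)/b = 9/37.8 ≈ 0.2381.

λ̂_MAP = 0.2381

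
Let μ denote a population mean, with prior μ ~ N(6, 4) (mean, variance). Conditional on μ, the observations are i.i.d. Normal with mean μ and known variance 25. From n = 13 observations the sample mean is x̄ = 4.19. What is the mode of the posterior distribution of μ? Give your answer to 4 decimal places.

n = 13, x̄ = 4.19.
For a Normal prior and Normal likelihood with known variance, the posterior is Normal; its mode equals its mean, the precision-weighted average.
Prior precision 1/σ₀² = 1/4 = 0.25; data precision n/σ² = 13/25 = 0.52.
μ̂ = (0.25·6 + 0.52·4.19) / (0.25 + 0.52) = 3.6788/0.77 = 9197/1925 ≈ 4.7777.

μ̂_MAP = 4.7777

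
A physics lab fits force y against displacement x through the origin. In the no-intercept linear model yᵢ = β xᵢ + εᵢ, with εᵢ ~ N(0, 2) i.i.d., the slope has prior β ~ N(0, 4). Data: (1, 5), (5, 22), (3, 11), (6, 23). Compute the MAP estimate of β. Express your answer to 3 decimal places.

log p(β | y) = −Σ(yᵢ − βxᵢ)²/(2·2) − β²/(2·4) + const.
Setting the derivative to zero: Σxᵢ(yᵢ − βxᵢ)/2 − β/4 = 0, so β = Σxᵢyᵢ / (Σxᵢ² + σ²/τ²).
Σxᵢyᵢ = 1·5 + 5·22 + 3·11 + 6·23 = 286; Σxᵢ² = 71; σ²/τ² = 0.5.
β̂_MAP = 286 / (71 + 0.5) = 286/71.5 ≈ 4.000.

β̂_MAP = 4.000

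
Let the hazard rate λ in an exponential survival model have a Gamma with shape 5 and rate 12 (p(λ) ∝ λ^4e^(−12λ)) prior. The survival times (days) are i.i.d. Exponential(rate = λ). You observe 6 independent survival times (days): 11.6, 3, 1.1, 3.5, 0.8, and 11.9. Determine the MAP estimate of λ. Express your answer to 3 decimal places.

λ̂_MAP = 0.228

The Exponential(rate=λ) likelihood is ∝ λ^n e^(−λΣtᵢ). Here n = 6 and Σtᵢ = 11.6 + 3 + 1.1 + 3.5 + 0.8 + 11.9 = 31.9.
Posterior ∝ λ^4e^(−12λ) · λ^6e^(−31.9λ) = λ^10e^(−43.9λ), i.e. Gamma(11, 43.9).
Mode = (a−1)/b = 10/43.9 ≈ 0.228.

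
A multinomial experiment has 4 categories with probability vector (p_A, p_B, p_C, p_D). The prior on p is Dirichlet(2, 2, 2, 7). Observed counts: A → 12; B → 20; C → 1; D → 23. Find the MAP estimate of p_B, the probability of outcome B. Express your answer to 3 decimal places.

The posterior is Dirichlet(αᵢ + nᵢ) = Dirichlet(14, 22, 3, 30).
For a Dirichlet(a₁,…,a_K) with all aᵢ > 1, the mode has j-th component (aⱼ − 1)/(Σaᵢ − K).
Here Σaᵢ = 69 and K = 4, so p_B = (22 − 1)/(69 − 4) = 21/65 ≈ 0.323.

MAP estimate of p_B = 0.323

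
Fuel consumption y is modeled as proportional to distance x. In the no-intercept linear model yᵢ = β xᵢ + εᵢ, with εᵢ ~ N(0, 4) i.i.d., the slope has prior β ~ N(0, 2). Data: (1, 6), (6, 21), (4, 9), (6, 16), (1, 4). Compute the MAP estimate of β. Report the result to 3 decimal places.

β̂_MAP = 2.913

log p(β | y) = −Σ(yᵢ − βxᵢ)²/(2·4) − β²/(2·2) + const.
Setting the derivative to zero: Σxᵢ(yᵢ − βxᵢ)/4 − β/2 = 0, so β = Σxᵢyᵢ / (Σxᵢ² + σ²/τ²).
Σxᵢyᵢ = 1·6 + 6·21 + 4·9 + 6·16 + 1·4 = 268; Σxᵢ² = 90; σ²/τ² = 2.
β̂_MAP = 268 / (90 + 2) = 268/92 ≈ 2.913.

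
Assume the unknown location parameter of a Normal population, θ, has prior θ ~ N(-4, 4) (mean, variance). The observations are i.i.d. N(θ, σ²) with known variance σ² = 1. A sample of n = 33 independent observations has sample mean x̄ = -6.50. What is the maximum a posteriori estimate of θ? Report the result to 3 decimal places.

θ̂_MAP = -6.481

n = 33, x̄ = -6.50.
For a Normal prior and Normal likelihood with known variance, the posterior is Normal; its mode equals its mean, the precision-weighted average.
Prior precision 1/σ₀² = 1/4 = 0.25; data precision n/σ² = 33/1 = 33.
θ̂ = (0.25·(-4) + 33·(-6.5)) / (0.25 + 33) = (-215.5)/33.25 = -862/133 ≈ -6.481.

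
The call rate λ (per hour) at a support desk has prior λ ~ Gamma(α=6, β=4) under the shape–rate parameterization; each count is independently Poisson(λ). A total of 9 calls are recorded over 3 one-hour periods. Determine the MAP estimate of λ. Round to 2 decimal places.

Σxᵢ = 9, n = 3.
Posterior ∝ λ^5e^(−4λ) · λ^9e^(−3λ) = λ^14e^(−7λ), i.e. Gamma(shape=15, rate=7).
The mode of a Gamma(a, b) with a ≥ 1 (shape–rate) is (a−1)/b = 14/7 ≈ 2.00.

λ̂_MAP = 2.00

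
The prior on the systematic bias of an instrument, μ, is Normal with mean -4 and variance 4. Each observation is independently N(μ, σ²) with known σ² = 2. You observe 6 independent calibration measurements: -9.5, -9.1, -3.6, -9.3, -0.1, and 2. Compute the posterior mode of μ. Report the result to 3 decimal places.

μ̂_MAP = -4.862

n = 6; x̄ = ((-9.5) + (-9.1) + (-3.6) + (-9.3) + (-0.1) + 2)/6 = -29.6/6 = -74/15 ≈ -4.9333.
For a Normal prior and Normal likelihood with known variance, the posterior is Normal; its mode equals its mean, the precision-weighted average.
Prior precision 1/σ₀² = 1/4 = 0.25; data precision n/σ² = 6/2 = 3.
μ̂ = (0.25·(-4) + 3·(-74/15)) / (0.25 + 3) = (-15.8)/3.25 = -316/65 ≈ -4.862.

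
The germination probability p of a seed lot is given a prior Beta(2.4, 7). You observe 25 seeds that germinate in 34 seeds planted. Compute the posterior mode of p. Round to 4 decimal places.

Prior: Beta(2.4, 7).
Data: 25 successes in 34 trials. The binomial likelihood contributes p^25(1−p)^9, so the posterior is Beta(2.4+25, 7+9) = Beta(27.4, 16).
For Beta(a, b) with a, b > 1 the mode is (a−1)/(a+b−2) = 26.4/41.4 ≈ 0.6377.

p̂_MAP = 0.6377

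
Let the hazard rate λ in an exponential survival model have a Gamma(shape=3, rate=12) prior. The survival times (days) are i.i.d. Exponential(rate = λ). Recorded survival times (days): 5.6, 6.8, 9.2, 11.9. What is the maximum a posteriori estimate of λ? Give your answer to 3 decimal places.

λ̂_MAP = 0.132

The Exponential(rate=λ) likelihood is ∝ λ^n e^(−λΣtᵢ). Here n = 4 and Σtᵢ = 5.6 + 6.8 + 9.2 + 11.9 = 33.5.
Posterior ∝ λ^2e^(−12λ) · λ^4e^(−33.5λ) = λ^6e^(−45.5λ), i.e. Gamma(7, 45.5).
Mode = (a−1)/b = 6/45.5 ≈ 0.132.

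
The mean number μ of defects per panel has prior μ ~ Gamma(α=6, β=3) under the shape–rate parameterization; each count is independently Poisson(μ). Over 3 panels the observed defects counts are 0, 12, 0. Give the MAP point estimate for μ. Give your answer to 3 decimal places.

μ̂_MAP = 2.833

Σxᵢ = 0+12+0 = 12, with n = 3.
Posterior ∝ μ^5e^(−3μ) · μ^12e^(−3μ) = μ^17e^(−6μ), i.e. Gamma(shape=18, rate=6).
The mode of a Gamma(a, b) with a ≥ 1 (shape–rate) is (a−1)/b = 17/6 ≈ 2.833.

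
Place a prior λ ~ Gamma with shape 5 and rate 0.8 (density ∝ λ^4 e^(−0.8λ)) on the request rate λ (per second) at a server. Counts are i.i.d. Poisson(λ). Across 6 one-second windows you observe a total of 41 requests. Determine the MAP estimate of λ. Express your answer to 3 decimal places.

λ̂_MAP = 6.618

Σxᵢ = 41, n = 6.
Posterior ∝ λ^4e^(−0.8λ) · λ^41e^(−6λ) = λ^45e^(−6.8λ), i.e. Gamma(shape=46, rate=6.8).
The mode of a Gamma(a, b) with a ≥ 1 (shape–rate) is (a−1)/b = 45/6.8 ≈ 6.618.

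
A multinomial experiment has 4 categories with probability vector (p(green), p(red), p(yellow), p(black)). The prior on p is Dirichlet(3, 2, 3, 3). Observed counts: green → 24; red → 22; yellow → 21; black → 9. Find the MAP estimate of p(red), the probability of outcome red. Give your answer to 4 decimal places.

The posterior is Dirichlet(αᵢ + nᵢ) = Dirichlet(27, 24, 24, 12).
For a Dirichlet(a₁,…,a_K) with all aᵢ > 1, the mode has j-th component (aⱼ − 1)/(Σaᵢ − K).
Here Σaᵢ = 87 and K = 4, so p(red) = (24 − 1)/(87 − 4) = 23/83 ≈ 0.2771.

MAP estimate of p(red) = 0.2771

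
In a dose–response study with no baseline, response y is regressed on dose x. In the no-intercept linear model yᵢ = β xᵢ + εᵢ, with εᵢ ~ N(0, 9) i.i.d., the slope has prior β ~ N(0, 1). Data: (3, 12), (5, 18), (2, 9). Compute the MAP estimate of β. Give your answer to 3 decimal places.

β̂_MAP = 3.064

log p(β | y) = −Σ(yᵢ − βxᵢ)²/(2·9) − β²/(2·1) + const.
Setting the derivative to zero: Σxᵢ(yᵢ − βxᵢ)/9 − β/1 = 0, so β = Σxᵢyᵢ / (Σxᵢ² + σ²/τ²).
Σxᵢyᵢ = 3·12 + 5·18 + 2·9 = 144; Σxᵢ² = 38; σ²/τ² = 9.
β̂_MAP = 144 / (38 + 9) = 144/47 ≈ 3.064.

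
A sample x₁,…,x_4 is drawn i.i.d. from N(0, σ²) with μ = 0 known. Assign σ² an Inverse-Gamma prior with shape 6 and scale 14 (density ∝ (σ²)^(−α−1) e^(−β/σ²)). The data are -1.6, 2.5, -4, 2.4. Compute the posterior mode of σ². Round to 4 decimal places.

σ̂²_MAP = 3.2539

Sum of squared deviations about the known mean: SS = (-1.6−0)² + (2.5−0)² + (-4−0)² + (2.4−0)² = 30.57.
The Normal likelihood contributes (σ²)^(−n/2) exp(−SS/(2σ²)), so the posterior is Inverse-Gamma(α + n/2, β + SS/2) = Inverse-Gamma(8, 29.285).
The mode of Inverse-Gamma(a, b) is b/(a+1) = 29.285/9 ≈ 3.2539.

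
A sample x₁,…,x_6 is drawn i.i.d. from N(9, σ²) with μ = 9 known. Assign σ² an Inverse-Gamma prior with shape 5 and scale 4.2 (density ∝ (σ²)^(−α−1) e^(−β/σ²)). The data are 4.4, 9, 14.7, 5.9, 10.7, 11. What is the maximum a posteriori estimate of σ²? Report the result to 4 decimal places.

σ̂²_MAP = 4.3639

Sum of squared deviations about the known mean: SS = (4.4−9)² + (9−9)² + (14.7−9)² + (5.9−9)² + (10.7−9)² + (11−9)² = 70.15.
The Normal likelihood contributes (σ²)^(−n/2) exp(−SS/(2σ²)), so the posterior is Inverse-Gamma(α + n/2, β + SS/2) = Inverse-Gamma(8, 39.275).
The mode of Inverse-Gamma(a, b) is b/(a+1) = 39.275/9 ≈ 4.3639.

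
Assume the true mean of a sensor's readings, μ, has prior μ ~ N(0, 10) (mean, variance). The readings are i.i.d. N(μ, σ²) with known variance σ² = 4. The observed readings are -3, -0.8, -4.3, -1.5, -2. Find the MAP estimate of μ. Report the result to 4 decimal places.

n = 5; x̄ = ((-3) + (-0.8) + (-4.3) + (-1.5) + (-2))/5 = -11.6/5 = -2.32.
For a Normal prior and Normal likelihood with known variance, the posterior is Normal; its mode equals its mean, the precision-weighted average.
Prior precision 1/σ₀² = 1/10 = 0.1; data precision n/σ² = 5/4 = 1.25.
μ̂ = (0.1·0 + 1.25·(-2.32)) / (0.1 + 1.25) = (-2.9)/1.35 = -58/27 ≈ -2.1481.

μ̂_MAP = -2.1481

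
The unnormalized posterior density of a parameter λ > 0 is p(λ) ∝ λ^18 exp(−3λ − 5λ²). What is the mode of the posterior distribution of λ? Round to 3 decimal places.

ℓ'(λ) = 18/λ − 3 − 10λ. Setting this to zero and multiplying by λ: 10λ² + 3λ − 18 = 0.
λ = (−3 + √(3² + 4·10·18)) / (2·10) = (−3 + √729) / 20 = (−3 + 27)/20 = 6/5.
ℓ''(λ) = −18/λ² − 10 < 0, confirming a maximum.

λ̂_MAP = 1.200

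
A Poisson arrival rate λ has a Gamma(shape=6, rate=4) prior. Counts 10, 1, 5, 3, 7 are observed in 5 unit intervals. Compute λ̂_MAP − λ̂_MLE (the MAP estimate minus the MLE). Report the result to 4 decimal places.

MAP − MLE = -1.7556

Σxᵢ = 26. Posterior is Gamma(32, 9); MAP = (32−1)/9 = 31/9 ≈ 3.44444.
MLE = x̄ = 26/5 ≈ 5.20000.
Difference = 31/9 − 26/5 = -79/45 ≈ -1.7556.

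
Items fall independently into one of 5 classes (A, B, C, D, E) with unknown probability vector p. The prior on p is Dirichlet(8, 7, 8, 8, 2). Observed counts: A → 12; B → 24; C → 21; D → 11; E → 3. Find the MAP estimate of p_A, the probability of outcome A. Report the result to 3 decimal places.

MAP estimate of p_A = 0.192

The posterior is Dirichlet(αᵢ + nᵢ) = Dirichlet(20, 31, 29, 19, 5).
For a Dirichlet(a₁,…,a_K) with all aᵢ > 1, the mode has j-th component (aⱼ − 1)/(Σaᵢ − K).
Here Σaᵢ = 104 and K = 5, so p_A = (20 − 1)/(104 − 5) = 19/99 ≈ 0.192.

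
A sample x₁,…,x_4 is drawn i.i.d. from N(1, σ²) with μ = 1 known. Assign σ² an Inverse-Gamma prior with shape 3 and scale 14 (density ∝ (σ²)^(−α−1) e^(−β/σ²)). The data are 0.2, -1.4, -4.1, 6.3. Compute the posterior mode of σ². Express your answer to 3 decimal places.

Sum of squared deviations about the known mean: SS = (0.2−1)² + (-1.4−1)² + (-4.1−1)² + (6.3−1)² = 60.5.
The Normal likelihood contributes (σ²)^(−n/2) exp(−SS/(2σ²)), so the posterior is Inverse-Gamma(α + n/2, β + SS/2) = Inverse-Gamma(5, 44.25).
The mode of Inverse-Gamma(a, b) is b/(a+1) = 44.25/6 ≈ 7.375.

σ̂²_MAP = 7.375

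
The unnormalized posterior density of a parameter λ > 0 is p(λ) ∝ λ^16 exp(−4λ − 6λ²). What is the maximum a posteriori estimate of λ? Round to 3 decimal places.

λ̂_MAP = 1.000

ℓ'(λ) = 16/λ − 4 − 12λ. Setting this to zero and multiplying by λ: 12λ² + 4λ − 16 = 0.
λ = (−4 + √(4² + 4·12·16)) / (2·12) = (−4 + √784) / 24 = (−4 + 28)/24 = 1.
ℓ''(λ) = −16/λ² − 12 < 0, confirming a maximum.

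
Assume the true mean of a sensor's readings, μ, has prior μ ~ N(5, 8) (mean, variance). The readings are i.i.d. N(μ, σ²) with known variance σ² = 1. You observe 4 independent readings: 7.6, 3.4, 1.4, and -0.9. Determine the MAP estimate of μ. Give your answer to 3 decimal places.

n = 4; x̄ = (7.6 + 3.4 + 1.4 + (-0.9))/4 = 11.5/4 = 2.875.
For a Normal prior and Normal likelihood with known variance, the posterior is Normal; its mode equals its mean, the precision-weighted average.
Prior precision 1/σ₀² = 1/8 = 0.125; data precision n/σ² = 4/1 = 4.
μ̂ = (0.125·5 + 4·2.875) / (0.125 + 4) = 12.125/4.125 = 97/33 ≈ 2.939.

μ̂_MAP = 2.939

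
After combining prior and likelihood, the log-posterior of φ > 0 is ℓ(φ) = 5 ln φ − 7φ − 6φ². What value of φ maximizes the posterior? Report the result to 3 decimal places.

ℓ'(φ) = 5/φ − 7 − 12φ. Setting this to zero and multiplying by φ: 12φ² + 7φ − 5 = 0.
φ = (−7 + √(7² + 4·12·5)) / (2·12) = (−7 + √289) / 24 = (−7 + 17)/24 = 5/12.
ℓ''(φ) = −5/φ² − 12 < 0, confirming a maximum.

φ̂_MAP = 0.417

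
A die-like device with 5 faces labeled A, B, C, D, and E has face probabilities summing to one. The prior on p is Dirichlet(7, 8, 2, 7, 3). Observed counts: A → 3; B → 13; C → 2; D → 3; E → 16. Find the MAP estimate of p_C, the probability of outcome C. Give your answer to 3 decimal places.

MAP estimate of p_C = 0.051

The posterior is Dirichlet(αᵢ + nᵢ) = Dirichlet(10, 21, 4, 10, 19).
For a Dirichlet(a₁,…,a_K) with all aᵢ > 1, the mode has j-th component (aⱼ − 1)/(Σaᵢ − K).
Here Σaᵢ = 64 and K = 5, so p_C = (4 − 1)/(64 − 5) = 3/59 ≈ 0.051.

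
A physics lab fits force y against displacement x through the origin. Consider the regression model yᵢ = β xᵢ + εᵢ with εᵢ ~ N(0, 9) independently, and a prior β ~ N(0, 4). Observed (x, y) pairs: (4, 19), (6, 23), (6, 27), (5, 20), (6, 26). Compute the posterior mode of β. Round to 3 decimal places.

log p(β | y) = −Σ(yᵢ − βxᵢ)²/(2·9) − β²/(2·4) + const.
Setting the derivative to zero: Σxᵢ(yᵢ − βxᵢ)/9 − β/4 = 0, so β = Σxᵢyᵢ / (Σxᵢ² + σ²/τ²).
Σxᵢyᵢ = 4·19 + 6·23 + 6·27 + 5·20 + 6·26 = 632; Σxᵢ² = 149; σ²/τ² = 2.25.
β̂_MAP = 632 / (149 + 2.25) = 632/151.25 ≈ 4.179.

β̂_MAP = 4.179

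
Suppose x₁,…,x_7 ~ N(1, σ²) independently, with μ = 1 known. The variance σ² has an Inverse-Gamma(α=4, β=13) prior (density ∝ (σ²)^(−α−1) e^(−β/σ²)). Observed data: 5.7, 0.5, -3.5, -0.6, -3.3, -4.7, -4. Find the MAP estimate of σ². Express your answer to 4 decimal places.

σ̂²_MAP = 8.6547

Sum of squared deviations about the known mean: SS = (5.7−1)² + (0.5−1)² + (-3.5−1)² + (-0.6−1)² + (-3.3−1)² + (-4.7−1)² + (-4−1)² = 121.13.
The Normal likelihood contributes (σ²)^(−n/2) exp(−SS/(2σ²)), so the posterior is Inverse-Gamma(α + n/2, β + SS/2) = Inverse-Gamma(7.5, 73.565).
The mode of Inverse-Gamma(a, b) is b/(a+1) = 73.565/8.5 ≈ 8.6547.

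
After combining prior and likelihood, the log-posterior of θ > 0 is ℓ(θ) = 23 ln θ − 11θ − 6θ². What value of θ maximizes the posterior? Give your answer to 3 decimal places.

ℓ'(θ) = 23/θ − 11 − 12θ. Setting this to zero and multiplying by θ: 12θ² + 11θ − 23 = 0.
θ = (−11 + √(11² + 4·12·23)) / (2·12) = (−11 + √1225) / 24 = (−11 + 35)/24 = 1.
ℓ''(θ) = −23/θ² − 12 < 0, confirming a maximum.

θ̂_MAP = 1.000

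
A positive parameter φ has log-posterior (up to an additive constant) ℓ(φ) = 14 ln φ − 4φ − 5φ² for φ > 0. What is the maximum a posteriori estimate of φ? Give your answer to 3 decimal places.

φ̂_MAP = 1.000

ℓ'(φ) = 14/φ − 4 − 10φ. Setting this to zero and multiplying by φ: 10φ² + 4φ − 14 = 0.
φ = (−4 + √(4² + 4·10·14)) / (2·10) = (−4 + √576) / 20 = (−4 + 24)/20 = 1.
ℓ''(φ) = −14/φ² − 10 < 0, confirming a maximum.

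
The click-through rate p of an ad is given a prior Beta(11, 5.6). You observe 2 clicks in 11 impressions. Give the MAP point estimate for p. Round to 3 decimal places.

p̂_MAP = 0.469

Prior: Beta(11, 5.6).
Data: 2 successes in 11 trials. The binomial likelihood contributes p^2(1−p)^9, so the posterior is Beta(11+2, 5.6+9) = Beta(13, 14.6).
For Beta(a, b) with a, b > 1 the mode is (a−1)/(a+b−2) = 12/25.6 ≈ 0.469.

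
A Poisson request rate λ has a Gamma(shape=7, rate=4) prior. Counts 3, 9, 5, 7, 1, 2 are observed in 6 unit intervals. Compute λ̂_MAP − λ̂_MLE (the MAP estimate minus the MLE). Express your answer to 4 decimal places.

MAP − MLE = -1.2000

Σxᵢ = 27. Posterior is Gamma(34, 10); MAP = (34−1)/10 = 33/10 ≈ 3.30000.
MLE = x̄ = 27/6 ≈ 4.50000.
Difference = 33/10 − 27/6 = -6/5 ≈ -1.2000.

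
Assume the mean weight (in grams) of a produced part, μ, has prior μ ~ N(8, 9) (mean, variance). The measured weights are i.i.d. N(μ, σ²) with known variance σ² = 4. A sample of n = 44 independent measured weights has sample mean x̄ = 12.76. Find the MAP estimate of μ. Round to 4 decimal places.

μ̂_MAP = 12.7124

n = 44, x̄ = 12.76.
For a Normal prior and Normal likelihood with known variance, the posterior is Normal; its mode equals its mean, the precision-weighted average.
Prior precision 1/σ₀² = 1/9; data precision n/σ² = 44/4 = 11.
μ̂ = ((1/9)·8 + 11·12.76) / (1/9 + 11) = (31781/225)/(100/9) = 12.7124.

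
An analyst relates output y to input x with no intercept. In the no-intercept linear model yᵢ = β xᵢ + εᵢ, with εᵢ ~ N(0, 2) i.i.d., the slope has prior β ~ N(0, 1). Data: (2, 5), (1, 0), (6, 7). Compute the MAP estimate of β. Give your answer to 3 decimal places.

log p(β | y) = −Σ(yᵢ − βxᵢ)²/(2·2) − β²/(2·1) + const.
Setting the derivative to zero: Σxᵢ(yᵢ − βxᵢ)/2 − β/1 = 0, so β = Σxᵢyᵢ / (Σxᵢ² + σ²/τ²).
Σxᵢyᵢ = 2·5 + 1·0 + 6·7 = 52; Σxᵢ² = 41; σ²/τ² = 2.
β̂_MAP = 52 / (41 + 2) = 52/43 ≈ 1.209.

β̂_MAP = 1.209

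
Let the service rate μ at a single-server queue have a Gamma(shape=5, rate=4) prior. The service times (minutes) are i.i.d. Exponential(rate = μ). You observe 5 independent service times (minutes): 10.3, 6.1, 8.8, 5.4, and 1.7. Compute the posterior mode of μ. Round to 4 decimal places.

μ̂_MAP = 0.2479

The Exponential(rate=μ) likelihood is ∝ μ^n e^(−μΣtᵢ). Here n = 5 and Σtᵢ = 10.3 + 6.1 + 8.8 + 5.4 + 1.7 = 32.3.
Posterior ∝ μ^4e^(−4μ) · μ^5e^(−32.3μ) = μ^9e^(−36.3μ), i.e. Gamma(10, 36.3).
Mode = (a−1)/b = 9/36.3 ≈ 0.2479.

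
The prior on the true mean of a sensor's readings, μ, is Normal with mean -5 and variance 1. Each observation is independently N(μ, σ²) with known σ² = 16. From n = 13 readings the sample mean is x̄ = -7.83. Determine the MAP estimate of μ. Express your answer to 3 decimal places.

n = 13, x̄ = -7.83.
For a Normal prior and Normal likelihood with known variance, the posterior is Normal; its mode equals its mean, the precision-weighted average.
Prior precision 1/σ₀² = 1/1 = 1; data precision n/σ² = 13/16 = 0.8125.
μ̂ = (1·(-5) + 0.8125·(-7.83)) / (1 + 0.8125) = (-11.361875)/1.8125 = -18179/2900 ≈ -6.269.

μ̂_MAP = -6.269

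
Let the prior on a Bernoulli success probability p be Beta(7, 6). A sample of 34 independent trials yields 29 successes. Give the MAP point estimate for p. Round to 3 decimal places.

Prior: Beta(7, 6).
Data: 29 successes in 34 trials. The binomial likelihood contributes p^29(1−p)^5, so the posterior is Beta(7+29, 6+5) = Beta(36, 11).
For Beta(a, b) with a, b > 1 the mode is (a−1)/(a+b−2) = 35/45 ≈ 0.778.

p̂_MAP = 0.778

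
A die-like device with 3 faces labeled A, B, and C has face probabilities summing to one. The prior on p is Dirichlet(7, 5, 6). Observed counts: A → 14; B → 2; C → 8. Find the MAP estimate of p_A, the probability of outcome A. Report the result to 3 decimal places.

MAP estimate of p_A = 0.513

The posterior is Dirichlet(αᵢ + nᵢ) = Dirichlet(21, 7, 14).
For a Dirichlet(a₁,…,a_K) with all aᵢ > 1, the mode has j-th component (aⱼ − 1)/(Σaᵢ − K).
Here Σaᵢ = 42 and K = 3, so p_A = (21 − 1)/(42 − 3) = 20/39 ≈ 0.513.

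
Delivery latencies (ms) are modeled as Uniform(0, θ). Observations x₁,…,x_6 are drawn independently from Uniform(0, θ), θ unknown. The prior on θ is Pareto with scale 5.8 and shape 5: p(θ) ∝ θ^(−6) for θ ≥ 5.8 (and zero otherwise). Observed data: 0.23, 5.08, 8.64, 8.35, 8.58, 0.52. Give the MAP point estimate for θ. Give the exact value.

The Uniform(0, θ) likelihood is θ^(−n) for θ ≥ max(xᵢ), zero otherwise. Here max(xᵢ) = 8.64.
Posterior ∝ θ^(−6) · θ^(−6) = θ^(−12) on θ ≥ max(5.8, 8.64) = 8.64.
This density is strictly decreasing in θ, so the posterior mode lies at the lower boundary of the support.

θ̂_MAP = 8.64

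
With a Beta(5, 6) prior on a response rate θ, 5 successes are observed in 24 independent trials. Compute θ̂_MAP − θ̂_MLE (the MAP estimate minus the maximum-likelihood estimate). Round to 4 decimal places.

MAP − MLE = 0.0644

Posterior is Beta(10, 25); MAP = (10−1)/(35−2) = 9/33 ≈ 0.27273.
MLE ignores the prior: θ̂_MLE = k/n = 5/24 ≈ 0.20833.
Difference = 9/33 − 5/24 = 17/264 ≈ 0.0644.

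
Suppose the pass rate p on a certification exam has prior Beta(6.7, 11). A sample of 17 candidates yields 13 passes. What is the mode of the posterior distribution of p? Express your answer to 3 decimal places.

Prior: Beta(6.7, 11).
Data: 13 successes in 17 trials. The binomial likelihood contributes p^13(1−p)^4, so the posterior is Beta(6.7+13, 11+4) = Beta(19.7, 15).
For Beta(a, b) with a, b > 1 the mode is (a−1)/(a+b−2) = 18.7/32.7 ≈ 0.572.

p̂_MAP = 0.572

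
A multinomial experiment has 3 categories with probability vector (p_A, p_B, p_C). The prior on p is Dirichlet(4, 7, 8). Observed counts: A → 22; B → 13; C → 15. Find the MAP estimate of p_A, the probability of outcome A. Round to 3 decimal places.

The posterior is Dirichlet(αᵢ + nᵢ) = Dirichlet(26, 20, 23).
For a Dirichlet(a₁,…,a_K) with all aᵢ > 1, the mode has j-th component (aⱼ − 1)/(Σaᵢ − K).
Here Σaᵢ = 69 and K = 3, so p_A = (26 − 1)/(69 − 3) = 25/66 ≈ 0.379.

MAP estimate of p_A = 0.379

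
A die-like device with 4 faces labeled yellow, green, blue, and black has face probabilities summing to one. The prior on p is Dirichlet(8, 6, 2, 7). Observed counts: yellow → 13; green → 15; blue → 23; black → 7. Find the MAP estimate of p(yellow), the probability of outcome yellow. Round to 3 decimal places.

MAP estimate of p(yellow) = 0.260

The posterior is Dirichlet(αᵢ + nᵢ) = Dirichlet(21, 21, 25, 14).
For a Dirichlet(a₁,…,a_K) with all aᵢ > 1, the mode has j-th component (aⱼ − 1)/(Σaᵢ − K).
Here Σaᵢ = 81 and K = 4, so p(yellow) = (21 − 1)/(81 − 4) = 20/77 ≈ 0.260.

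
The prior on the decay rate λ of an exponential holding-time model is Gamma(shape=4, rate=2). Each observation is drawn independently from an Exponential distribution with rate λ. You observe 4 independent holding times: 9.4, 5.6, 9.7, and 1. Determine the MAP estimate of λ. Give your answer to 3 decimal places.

The Exponential(rate=λ) likelihood is ∝ λ^n e^(−λΣtᵢ). Here n = 4 and Σtᵢ = 9.4 + 5.6 + 9.7 + 1 = 25.7.
Posterior ∝ λ^3e^(−2λ) · λ^4e^(−25.7λ) = λ^7e^(−27.7λ), i.e. Gamma(8, 27.7).
Mode = (a−1)/b = 7/27.7 ≈ 0.253.

λ̂_MAP = 0.253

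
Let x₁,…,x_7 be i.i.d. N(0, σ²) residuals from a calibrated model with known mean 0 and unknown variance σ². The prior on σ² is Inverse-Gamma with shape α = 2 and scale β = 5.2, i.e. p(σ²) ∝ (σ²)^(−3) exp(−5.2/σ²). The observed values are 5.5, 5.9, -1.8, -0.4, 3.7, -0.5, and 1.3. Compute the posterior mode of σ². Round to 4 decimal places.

Sum of squared deviations about the known mean: SS = (5.5−0)² + (5.9−0)² + (-1.8−0)² + (-0.4−0)² + (3.7−0)² + (-0.5−0)² + (1.3−0)² = 84.09.
The Normal likelihood contributes (σ²)^(−n/2) exp(−SS/(2σ²)), so the posterior is Inverse-Gamma(α + n/2, β + SS/2) = Inverse-Gamma(5.5, 47.245).
The mode of Inverse-Gamma(a, b) is b/(a+1) = 47.245/6.5 ≈ 7.2685.

σ̂²_MAP = 7.2685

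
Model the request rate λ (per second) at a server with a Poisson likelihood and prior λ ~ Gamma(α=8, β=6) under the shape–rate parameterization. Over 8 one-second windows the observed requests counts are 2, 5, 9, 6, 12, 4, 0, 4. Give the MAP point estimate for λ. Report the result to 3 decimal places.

λ̂_MAP = 3.500

Σxᵢ = 2+5+9+6+12+4+0+4 = 42, with n = 8.
Posterior ∝ λ^7e^(−6λ) · λ^42e^(−8λ) = λ^49e^(−14λ), i.e. Gamma(shape=50, rate=14).
The mode of a Gamma(a, b) with a ≥ 1 (shape–rate) is (a−1)/b = 49/14 ≈ 3.500.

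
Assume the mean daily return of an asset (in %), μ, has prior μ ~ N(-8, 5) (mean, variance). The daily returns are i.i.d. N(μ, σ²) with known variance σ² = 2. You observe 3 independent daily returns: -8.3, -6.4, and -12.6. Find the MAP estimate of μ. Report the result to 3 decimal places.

n = 3; x̄ = ((-8.3) + (-6.4) + (-12.6))/3 = -27.3/3 = -9.1.
For a Normal prior and Normal likelihood with known variance, the posterior is Normal; its mode equals its mean, the precision-weighted average.
Prior precision 1/σ₀² = 1/5 = 0.2; data precision n/σ² = 3/2 = 1.5.
μ̂ = (0.2·(-8) + 1.5·(-9.1)) / (0.2 + 1.5) = (-15.25)/1.7 = -305/34 ≈ -8.971.

μ̂_MAP = -8.971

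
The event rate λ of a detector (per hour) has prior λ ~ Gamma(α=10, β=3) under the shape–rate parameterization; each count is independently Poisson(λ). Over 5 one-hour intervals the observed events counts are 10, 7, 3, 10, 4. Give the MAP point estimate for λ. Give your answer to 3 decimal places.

λ̂_MAP = 5.375

Σxᵢ = 10+7+3+10+4 = 34, with n = 5.
Posterior ∝ λ^9e^(−3λ) · λ^34e^(−5λ) = λ^43e^(−8λ), i.e. Gamma(shape=44, rate=8).
The mode of a Gamma(a, b) with a ≥ 1 (shape–rate) is (a−1)/b = 43/8 ≈ 5.375.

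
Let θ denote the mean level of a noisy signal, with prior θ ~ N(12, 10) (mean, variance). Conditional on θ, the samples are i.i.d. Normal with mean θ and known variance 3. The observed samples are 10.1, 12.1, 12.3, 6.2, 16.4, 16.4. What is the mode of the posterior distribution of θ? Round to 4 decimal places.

θ̂_MAP = 12.2381

n = 6; x̄ = (10.1 + 12.1 + 12.3 + 6.2 + 16.4 + 16.4)/6 = 73.5/6 = 12.25.
For a Normal prior and Normal likelihood with known variance, the posterior is Normal; its mode equals its mean, the precision-weighted average.
Prior precision 1/σ₀² = 1/10 = 0.1; data precision n/σ² = 6/3 = 2.
θ̂ = (0.1·12 + 2·12.25) / (0.1 + 2) = 25.7/2.1 = 257/21 ≈ 12.2381.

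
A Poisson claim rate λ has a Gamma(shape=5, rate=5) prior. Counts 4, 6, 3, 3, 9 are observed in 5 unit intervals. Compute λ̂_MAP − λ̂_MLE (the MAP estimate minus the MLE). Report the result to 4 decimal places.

Σxᵢ = 25. Posterior is Gamma(30, 10); MAP = (30−1)/10 = 29/10 ≈ 2.90000.
MLE = x̄ = 25/5 ≈ 5.00000.
Difference = 29/10 − 25/5 = -21/10 ≈ -2.1000.

MAP − MLE = -2.1000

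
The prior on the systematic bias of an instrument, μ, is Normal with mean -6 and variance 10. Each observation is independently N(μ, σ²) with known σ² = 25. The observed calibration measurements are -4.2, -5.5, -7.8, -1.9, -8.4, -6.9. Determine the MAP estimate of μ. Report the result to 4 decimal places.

n = 6; x̄ = ((-4.2) + (-5.5) + (-7.8) + (-1.9) + (-8.4) + (-6.9))/6 = -34.7/6 = -347/60 ≈ -5.7833.
For a Normal prior and Normal likelihood with known variance, the posterior is Normal; its mode equals its mean, the precision-weighted average.
Prior precision 1/σ₀² = 1/10 = 0.1; data precision n/σ² = 6/25 = 0.24.
μ̂ = (0.1·(-6) + 0.24·(-347/60)) / (0.1 + 0.24) = (-1.988)/0.34 = -497/85 ≈ -5.8471.

μ̂_MAP = -5.8471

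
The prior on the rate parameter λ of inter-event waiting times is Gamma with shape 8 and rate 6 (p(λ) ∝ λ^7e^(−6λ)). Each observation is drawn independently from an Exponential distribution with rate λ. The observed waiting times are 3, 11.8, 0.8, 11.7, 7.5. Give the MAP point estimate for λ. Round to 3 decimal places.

λ̂_MAP = 0.294

The Exponential(rate=λ) likelihood is ∝ λ^n e^(−λΣtᵢ). Here n = 5 and Σtᵢ = 3 + 11.8 + 0.8 + 11.7 + 7.5 = 34.8.
Posterior ∝ λ^7e^(−6λ) · λ^5e^(−34.8λ) = λ^12e^(−40.8λ), i.e. Gamma(13, 40.8).
Mode = (a−1)/b = 12/40.8 ≈ 0.294.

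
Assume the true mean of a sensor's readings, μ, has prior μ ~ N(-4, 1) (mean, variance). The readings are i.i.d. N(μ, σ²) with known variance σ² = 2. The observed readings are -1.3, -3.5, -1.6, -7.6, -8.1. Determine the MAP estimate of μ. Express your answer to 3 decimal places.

μ̂_MAP = -4.300

n = 5; x̄ = ((-1.3) + (-3.5) + (-1.6) + (-7.6) + (-8.1))/5 = -22.1/5 = -4.42.
For a Normal prior and Normal likelihood with known variance, the posterior is Normal; its mode equals its mean, the precision-weighted average.
Prior precision 1/σ₀² = 1/1 = 1; data precision n/σ² = 5/2 = 2.5.
μ̂ = (1·(-4) + 2.5·(-4.42)) / (1 + 2.5) = (-15.05)/3.5 = -4.300.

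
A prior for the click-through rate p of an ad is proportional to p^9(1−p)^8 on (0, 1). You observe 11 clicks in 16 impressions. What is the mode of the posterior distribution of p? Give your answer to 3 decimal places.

p̂_MAP = 0.606

The prior density ∝ p^9(1−p)^8 is the kernel of Beta(10, 9).
Data: 11 successes in 16 trials. The binomial likelihood contributes p^11(1−p)^5, so the posterior is Beta(10+11, 9+5) = Beta(21, 14).
For Beta(a, b) with a, b > 1 the mode is (a−1)/(a+b−2) = 20/33 ≈ 0.606.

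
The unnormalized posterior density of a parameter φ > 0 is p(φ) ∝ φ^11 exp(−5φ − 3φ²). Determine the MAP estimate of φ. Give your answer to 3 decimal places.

φ̂_MAP = 1.000

ℓ'(φ) = 11/φ − 5 − 6φ. Setting this to zero and multiplying by φ: 6φ² + 5φ − 11 = 0.
φ = (−5 + √(5² + 4·6·11)) / (2·6) = (−5 + √289) / 12 = (−5 + 17)/12 = 1.
ℓ''(φ) = −11/φ² − 6 < 0, confirming a maximum.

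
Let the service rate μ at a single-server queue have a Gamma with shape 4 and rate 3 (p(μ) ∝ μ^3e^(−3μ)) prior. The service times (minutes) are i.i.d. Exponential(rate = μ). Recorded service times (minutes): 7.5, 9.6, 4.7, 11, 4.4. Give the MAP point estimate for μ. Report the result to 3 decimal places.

μ̂_MAP = 0.199

The Exponential(rate=μ) likelihood is ∝ μ^n e^(−μΣtᵢ). Here n = 5 and Σtᵢ = 7.5 + 9.6 + 4.7 + 11 + 4.4 = 37.2.
Posterior ∝ μ^3e^(−3μ) · μ^5e^(−37.2μ) = μ^8e^(−40.2μ), i.e. Gamma(9, 40.2).
Mode = (a−1)/b = 8/40.2 ≈ 0.199.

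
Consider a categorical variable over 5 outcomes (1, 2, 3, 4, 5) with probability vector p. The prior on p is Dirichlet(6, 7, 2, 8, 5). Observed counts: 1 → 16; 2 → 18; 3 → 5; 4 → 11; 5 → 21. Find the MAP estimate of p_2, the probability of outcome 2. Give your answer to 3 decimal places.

MAP estimate: 0.255

The posterior is Dirichlet(αᵢ + nᵢ) = Dirichlet(22, 25, 7, 19, 26).
For a Dirichlet(a₁,…,a_K) with all aᵢ > 1, the mode has j-th component (aⱼ − 1)/(Σaᵢ − K).
Here Σaᵢ = 99 and K = 5, so p_2 = (25 − 1)/(99 − 5) = 24/94 ≈ 0.255.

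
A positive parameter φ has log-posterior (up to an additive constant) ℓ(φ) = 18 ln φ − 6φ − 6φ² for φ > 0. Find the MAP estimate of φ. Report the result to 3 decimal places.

φ̂_MAP = 1.000

ℓ'(φ) = 18/φ − 6 − 12φ. Setting this to zero and multiplying by φ: 12φ² + 6φ − 18 = 0.
φ = (−6 + √(6² + 4·12·18)) / (2·12) = (−6 + √900) / 24 = (−6 + 30)/24 = 1.
ℓ''(φ) = −18/φ² − 12 < 0, confirming a maximum.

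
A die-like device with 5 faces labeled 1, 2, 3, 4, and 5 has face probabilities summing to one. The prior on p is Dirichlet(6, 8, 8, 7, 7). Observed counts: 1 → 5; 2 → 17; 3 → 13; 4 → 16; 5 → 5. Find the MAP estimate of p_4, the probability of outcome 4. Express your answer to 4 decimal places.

MAP estimate: 0.2529

The posterior is Dirichlet(αᵢ + nᵢ) = Dirichlet(11, 25, 21, 23, 12).
For a Dirichlet(a₁,…,a_K) with all aᵢ > 1, the mode has j-th component (aⱼ − 1)/(Σaᵢ − K).
Here Σaᵢ = 92 and K = 5, so p_4 = (23 − 1)/(92 − 5) = 22/87 ≈ 0.2529.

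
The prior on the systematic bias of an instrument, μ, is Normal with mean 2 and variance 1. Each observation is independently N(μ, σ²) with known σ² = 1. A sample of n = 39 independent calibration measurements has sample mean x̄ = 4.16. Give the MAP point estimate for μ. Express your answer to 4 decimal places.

n = 39, x̄ = 4.16.
For a Normal prior and Normal likelihood with known variance, the posterior is Normal; its mode equals its mean, the precision-weighted average.
Prior precision 1/σ₀² = 1/1 = 1; data precision n/σ² = 39/1 = 39.
μ̂ = (1·2 + 39·4.16) / (1 + 39) = 164.24/40 = 4.1060.

μ̂_MAP = 4.1060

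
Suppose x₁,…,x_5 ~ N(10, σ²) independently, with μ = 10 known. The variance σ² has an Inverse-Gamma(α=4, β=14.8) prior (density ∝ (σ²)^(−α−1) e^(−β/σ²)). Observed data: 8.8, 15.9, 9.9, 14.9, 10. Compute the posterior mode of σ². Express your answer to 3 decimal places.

Sum of squared deviations about the known mean: SS = (8.8−10)² + (15.9−10)² + (9.9−10)² + (14.9−10)² + (10−10)² = 60.27.
The Normal likelihood contributes (σ²)^(−n/2) exp(−SS/(2σ²)), so the posterior is Inverse-Gamma(α + n/2, β + SS/2) = Inverse-Gamma(6.5, 44.935).
The mode of Inverse-Gamma(a, b) is b/(a+1) = 44.935/7.5 ≈ 5.991.

σ̂²_MAP = 5.991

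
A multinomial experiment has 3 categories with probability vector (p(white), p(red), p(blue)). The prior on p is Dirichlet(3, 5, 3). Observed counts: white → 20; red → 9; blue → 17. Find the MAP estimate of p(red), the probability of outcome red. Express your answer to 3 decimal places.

The posterior is Dirichlet(αᵢ + nᵢ) = Dirichlet(23, 14, 20).
For a Dirichlet(a₁,…,a_K) with all aᵢ > 1, the mode has j-th component (aⱼ − 1)/(Σaᵢ − K).
Here Σaᵢ = 57 and K = 3, so p(red) = (14 − 1)/(57 − 3) = 13/54 ≈ 0.241.

MAP estimate of p(red) = 0.241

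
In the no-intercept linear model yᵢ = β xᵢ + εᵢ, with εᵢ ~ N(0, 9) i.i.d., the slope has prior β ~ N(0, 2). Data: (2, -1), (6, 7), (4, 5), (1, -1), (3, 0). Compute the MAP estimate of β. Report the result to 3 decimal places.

β̂_MAP = 0.837

log p(β | y) = −Σ(yᵢ − βxᵢ)²/(2·9) − β²/(2·2) + const.
Setting the derivative to zero: Σxᵢ(yᵢ − βxᵢ)/9 − β/2 = 0, so β = Σxᵢyᵢ / (Σxᵢ² + σ²/τ²).
Σxᵢyᵢ = 2·(-1) + 6·7 + 4·5 + 1·(-1) + 3·0 = 59; Σxᵢ² = 66; σ²/τ² = 4.5.
β̂_MAP = 59 / (66 + 4.5) = 59/70.5 ≈ 0.837.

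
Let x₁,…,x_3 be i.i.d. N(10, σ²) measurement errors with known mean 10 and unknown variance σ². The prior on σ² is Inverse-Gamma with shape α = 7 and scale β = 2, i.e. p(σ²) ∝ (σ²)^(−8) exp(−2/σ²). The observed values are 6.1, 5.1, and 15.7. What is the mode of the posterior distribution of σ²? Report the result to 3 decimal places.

σ̂²_MAP = 3.985

Sum of squared deviations about the known mean: SS = (6.1−10)² + (5.1−10)² + (15.7−10)² = 71.71.
The Normal likelihood contributes (σ²)^(−n/2) exp(−SS/(2σ²)), so the posterior is Inverse-Gamma(α + n/2, β + SS/2) = Inverse-Gamma(8.5, 37.855).
The mode of Inverse-Gamma(a, b) is b/(a+1) = 37.855/9.5 ≈ 3.985.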